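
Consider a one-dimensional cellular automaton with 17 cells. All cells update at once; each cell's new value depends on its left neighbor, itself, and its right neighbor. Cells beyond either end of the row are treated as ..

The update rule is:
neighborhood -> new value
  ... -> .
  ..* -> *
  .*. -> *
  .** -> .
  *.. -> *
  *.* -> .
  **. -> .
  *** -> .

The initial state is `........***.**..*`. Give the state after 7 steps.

.......*......***
......***....*...
.....*...*..***..
....***.****...*.
...*........*.***
..***......**....
.*...*....*..*...

.*...*....*..*...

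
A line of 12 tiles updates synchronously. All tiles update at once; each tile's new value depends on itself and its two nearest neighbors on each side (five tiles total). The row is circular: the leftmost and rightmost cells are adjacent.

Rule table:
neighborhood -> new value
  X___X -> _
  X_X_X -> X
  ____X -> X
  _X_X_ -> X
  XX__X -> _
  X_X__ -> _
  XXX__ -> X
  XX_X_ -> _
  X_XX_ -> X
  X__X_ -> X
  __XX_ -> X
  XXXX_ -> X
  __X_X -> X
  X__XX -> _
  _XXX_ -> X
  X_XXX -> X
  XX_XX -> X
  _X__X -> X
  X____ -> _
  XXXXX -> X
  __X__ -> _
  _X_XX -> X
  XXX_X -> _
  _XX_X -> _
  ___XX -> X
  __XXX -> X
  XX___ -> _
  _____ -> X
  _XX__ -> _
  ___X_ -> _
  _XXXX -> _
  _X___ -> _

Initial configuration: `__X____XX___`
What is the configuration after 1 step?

X____XXX___X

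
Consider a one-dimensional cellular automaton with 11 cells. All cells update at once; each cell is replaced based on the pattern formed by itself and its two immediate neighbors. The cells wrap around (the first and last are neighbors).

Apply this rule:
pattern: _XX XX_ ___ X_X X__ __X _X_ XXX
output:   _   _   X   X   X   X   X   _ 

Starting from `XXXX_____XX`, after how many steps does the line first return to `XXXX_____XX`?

2

____XXXXX__
XXXX_____XX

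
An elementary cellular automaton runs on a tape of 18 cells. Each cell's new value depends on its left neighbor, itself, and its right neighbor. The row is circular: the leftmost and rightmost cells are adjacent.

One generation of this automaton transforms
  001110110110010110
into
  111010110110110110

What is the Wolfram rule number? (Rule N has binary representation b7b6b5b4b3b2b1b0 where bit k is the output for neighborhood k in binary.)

position 3: 111 → 0  (bit 7 = 0)
position 4: 110 → 1  (bit 6 = 1)
position 5: 101 → 0  (bit 5 = 0)
position 11: 100 → 0  (bit 4 = 0)
position 2: 011 → 1  (bit 3 = 1)
position 13: 010 → 1  (bit 2 = 1)
position 1: 001 → 1  (bit 1 = 1)
position 0: 000 → 1  (bit 0 = 1)
bits b7..b0 = 01001111 = 79

79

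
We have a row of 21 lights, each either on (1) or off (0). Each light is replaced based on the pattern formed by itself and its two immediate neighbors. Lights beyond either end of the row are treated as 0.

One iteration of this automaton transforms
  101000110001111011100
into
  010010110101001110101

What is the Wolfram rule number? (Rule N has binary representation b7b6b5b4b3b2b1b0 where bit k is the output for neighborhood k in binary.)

105

position 12: 111 → 0  (bit 7 = 0)
position 7: 110 → 1  (bit 6 = 1)
position 1: 101 → 1  (bit 5 = 1)
position 3: 100 → 0  (bit 4 = 0)
position 6: 011 → 1  (bit 3 = 1)
position 0: 010 → 0  (bit 2 = 0)
position 5: 001 → 0  (bit 1 = 0)
position 4: 000 → 1  (bit 0 = 1)
bits b7..b0 = 01101001 = 105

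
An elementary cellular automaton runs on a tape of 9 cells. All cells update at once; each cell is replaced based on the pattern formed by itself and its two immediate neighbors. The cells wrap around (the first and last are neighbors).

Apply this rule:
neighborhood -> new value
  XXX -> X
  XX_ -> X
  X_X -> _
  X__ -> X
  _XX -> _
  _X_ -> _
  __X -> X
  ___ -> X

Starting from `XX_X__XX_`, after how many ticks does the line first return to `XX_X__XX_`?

18

_X__XX_X_
X_XX_X__X
X__X__XX_
_XX_XX_X_
X_X__X__X
X__XX_XX_
_XX_X__X_
X_X__XX_X
X__XX_X__
_XX_X__XX
__X__XX_X
XX_XX_X__
_X__X__XX
__XX_XX_X
XX_X__X__
_X__XX_XX
__XX_X__X
XX_X__XX_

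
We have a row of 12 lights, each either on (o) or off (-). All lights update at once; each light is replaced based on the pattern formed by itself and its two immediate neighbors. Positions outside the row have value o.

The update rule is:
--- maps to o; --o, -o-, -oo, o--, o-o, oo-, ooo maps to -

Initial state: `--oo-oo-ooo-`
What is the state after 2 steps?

------------
-oooooooooo-

-oooooooooo-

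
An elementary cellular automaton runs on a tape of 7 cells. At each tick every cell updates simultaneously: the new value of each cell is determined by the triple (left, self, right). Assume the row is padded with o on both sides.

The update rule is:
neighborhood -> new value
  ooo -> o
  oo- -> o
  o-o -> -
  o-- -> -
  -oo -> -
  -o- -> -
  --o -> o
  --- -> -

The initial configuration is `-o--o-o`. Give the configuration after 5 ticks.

---o---
--o---o
-o---o-
----o--
---o--o

---o--o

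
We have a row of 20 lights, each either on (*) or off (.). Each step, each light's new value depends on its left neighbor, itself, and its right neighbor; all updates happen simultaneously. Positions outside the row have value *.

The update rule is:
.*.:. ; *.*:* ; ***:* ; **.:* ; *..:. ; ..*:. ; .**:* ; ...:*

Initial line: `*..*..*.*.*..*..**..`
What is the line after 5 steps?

******************..

step 1: *......*.*......**..
step 2: *.****..*..****.**..
step 3: ******.....*******..
step 4: ******.***.*******..
step 5: ******************..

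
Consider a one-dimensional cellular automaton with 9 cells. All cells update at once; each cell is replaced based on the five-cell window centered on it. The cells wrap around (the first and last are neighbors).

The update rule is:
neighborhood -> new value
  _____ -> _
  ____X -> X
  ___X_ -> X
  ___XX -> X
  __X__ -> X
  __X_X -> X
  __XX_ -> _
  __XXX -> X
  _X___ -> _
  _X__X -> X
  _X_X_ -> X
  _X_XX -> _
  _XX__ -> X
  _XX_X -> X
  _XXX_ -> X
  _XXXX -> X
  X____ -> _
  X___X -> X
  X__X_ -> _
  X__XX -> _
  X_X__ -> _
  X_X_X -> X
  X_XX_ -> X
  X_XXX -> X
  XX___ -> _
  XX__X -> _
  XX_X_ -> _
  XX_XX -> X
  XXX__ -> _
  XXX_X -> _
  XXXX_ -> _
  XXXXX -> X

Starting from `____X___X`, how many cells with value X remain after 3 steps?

6

step 1: __XXX_XXX
step 2: __XX_XXX_
step 3: XX_XXXX__
count of X: 6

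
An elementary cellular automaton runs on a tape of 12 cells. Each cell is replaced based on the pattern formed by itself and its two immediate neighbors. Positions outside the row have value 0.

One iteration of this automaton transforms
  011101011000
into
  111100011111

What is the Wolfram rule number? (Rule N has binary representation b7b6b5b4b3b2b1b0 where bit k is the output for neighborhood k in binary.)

position 2: 111 → 1  (bit 7 = 1)
position 3: 110 → 1  (bit 6 = 1)
position 4: 101 → 0  (bit 5 = 0)
position 9: 100 → 1  (bit 4 = 1)
position 1: 011 → 1  (bit 3 = 1)
position 5: 010 → 0  (bit 2 = 0)
position 0: 001 → 1  (bit 1 = 1)
position 10: 000 → 1  (bit 0 = 1)
bits b7..b0 = 11011011 = 219

219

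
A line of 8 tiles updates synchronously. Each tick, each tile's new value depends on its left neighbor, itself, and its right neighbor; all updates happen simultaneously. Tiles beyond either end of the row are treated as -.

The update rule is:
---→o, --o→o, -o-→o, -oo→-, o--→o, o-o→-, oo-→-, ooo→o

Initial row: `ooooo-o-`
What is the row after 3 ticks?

o-o---oo

tick 1: -ooo--oo
tick 2: o-o-oo--
tick 3: o-o---oo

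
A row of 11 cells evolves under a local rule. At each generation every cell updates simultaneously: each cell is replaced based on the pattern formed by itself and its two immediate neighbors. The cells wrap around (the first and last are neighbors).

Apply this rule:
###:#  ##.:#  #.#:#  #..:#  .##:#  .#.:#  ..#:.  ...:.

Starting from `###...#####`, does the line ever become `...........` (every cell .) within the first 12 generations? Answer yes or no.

####..#####
#####.#####
###########
###########  (fixed point — unchanged through generation 12)
generation 12 is ###########, still not uniform .

no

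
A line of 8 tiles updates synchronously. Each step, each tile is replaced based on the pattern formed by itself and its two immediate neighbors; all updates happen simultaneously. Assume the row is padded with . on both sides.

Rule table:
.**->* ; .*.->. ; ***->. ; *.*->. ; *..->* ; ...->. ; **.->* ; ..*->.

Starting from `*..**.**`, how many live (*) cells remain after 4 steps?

4

step 1: .*.**.**
step 2: ...**.**
step 3: ...**.**  (fixed point — unchanged through step 4)
count of *: 4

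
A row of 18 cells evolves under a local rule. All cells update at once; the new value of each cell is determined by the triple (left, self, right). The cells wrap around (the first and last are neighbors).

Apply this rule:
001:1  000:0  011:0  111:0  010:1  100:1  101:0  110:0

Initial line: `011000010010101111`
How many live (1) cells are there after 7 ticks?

14

000100111110100000
001111000000110000
010000100001001000
111001110011111100
000110001100000011
101001010010000100
101111011111001111
count of 1: 14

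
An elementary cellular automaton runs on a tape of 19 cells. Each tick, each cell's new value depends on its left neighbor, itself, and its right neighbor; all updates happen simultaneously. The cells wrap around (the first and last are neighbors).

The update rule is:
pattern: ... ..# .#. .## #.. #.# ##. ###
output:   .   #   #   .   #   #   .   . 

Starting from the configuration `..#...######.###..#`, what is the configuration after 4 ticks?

####.#......#...###
....###....###.#...
...#...#..#...###..
..###.######.#...#.

..###.######.#...#.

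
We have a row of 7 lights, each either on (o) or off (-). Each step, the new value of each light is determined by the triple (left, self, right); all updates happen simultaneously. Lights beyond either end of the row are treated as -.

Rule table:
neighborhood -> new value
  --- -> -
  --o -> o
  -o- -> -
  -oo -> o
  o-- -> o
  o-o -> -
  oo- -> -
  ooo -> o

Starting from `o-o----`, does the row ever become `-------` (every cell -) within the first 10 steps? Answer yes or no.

step 1: ---o---
step 2: --o-o--
step 3: -o---o-
step 4: o-o-o-o
step 5: -------
all cells are - at step 5

yes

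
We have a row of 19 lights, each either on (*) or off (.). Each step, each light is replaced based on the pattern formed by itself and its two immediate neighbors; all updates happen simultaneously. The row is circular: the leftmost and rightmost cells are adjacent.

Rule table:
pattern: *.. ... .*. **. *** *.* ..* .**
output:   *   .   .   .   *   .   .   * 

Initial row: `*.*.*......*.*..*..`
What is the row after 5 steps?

..*......*........*

.....*........*..*.
......*........*..*
*......*........*..
.*......*........*.
..*......*........*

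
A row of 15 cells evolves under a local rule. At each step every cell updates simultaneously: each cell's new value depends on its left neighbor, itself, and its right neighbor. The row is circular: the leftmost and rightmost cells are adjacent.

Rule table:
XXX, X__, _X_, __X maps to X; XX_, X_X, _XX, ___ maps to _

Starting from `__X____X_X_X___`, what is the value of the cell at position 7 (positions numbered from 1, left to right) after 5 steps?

_

_XXX__XX_X_XX__
X_X_XX___X___X_
X_X___X_XXX_XX_
X_XX_XX__X_____
X______XXXX___X
position 7 holds _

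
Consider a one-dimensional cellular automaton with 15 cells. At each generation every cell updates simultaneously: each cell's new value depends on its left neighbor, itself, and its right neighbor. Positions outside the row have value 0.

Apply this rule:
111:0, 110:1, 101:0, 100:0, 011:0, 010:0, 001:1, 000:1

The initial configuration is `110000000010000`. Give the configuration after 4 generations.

010111111100111
100000000101001
001111111000010
110000001011100

110000001011100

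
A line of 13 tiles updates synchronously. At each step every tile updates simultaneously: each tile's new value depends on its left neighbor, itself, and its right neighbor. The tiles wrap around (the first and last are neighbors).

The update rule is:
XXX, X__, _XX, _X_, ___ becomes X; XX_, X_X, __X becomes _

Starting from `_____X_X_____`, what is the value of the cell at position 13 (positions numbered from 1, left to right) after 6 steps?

_

step 1: XXXX_X_XXXXXX
step 2: XXX__X_XXXXXX
step 3: XX_X_X_XXXXXX
step 4: X__X_X_XXXXXX
step 5: _X_X_X_XXXXXX
step 6: _X_X_X_XXXXX_
position 13 holds _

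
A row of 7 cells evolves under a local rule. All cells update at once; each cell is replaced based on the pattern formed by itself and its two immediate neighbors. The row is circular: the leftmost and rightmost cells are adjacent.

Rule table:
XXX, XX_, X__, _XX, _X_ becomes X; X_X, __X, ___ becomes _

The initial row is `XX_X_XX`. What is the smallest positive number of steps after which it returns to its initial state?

1

XX_X_XX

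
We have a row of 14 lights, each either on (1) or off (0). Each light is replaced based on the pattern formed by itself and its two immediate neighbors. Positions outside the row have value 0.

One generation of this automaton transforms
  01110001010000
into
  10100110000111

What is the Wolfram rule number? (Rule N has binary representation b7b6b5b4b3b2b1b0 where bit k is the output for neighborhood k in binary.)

131

position 2: 111 → 1  (bit 7 = 1)
position 3: 110 → 0  (bit 6 = 0)
position 8: 101 → 0  (bit 5 = 0)
position 4: 100 → 0  (bit 4 = 0)
position 1: 011 → 0  (bit 3 = 0)
position 7: 010 → 0  (bit 2 = 0)
position 0: 001 → 1  (bit 1 = 1)
position 5: 000 → 1  (bit 0 = 1)
bits b7..b0 = 10000011 = 131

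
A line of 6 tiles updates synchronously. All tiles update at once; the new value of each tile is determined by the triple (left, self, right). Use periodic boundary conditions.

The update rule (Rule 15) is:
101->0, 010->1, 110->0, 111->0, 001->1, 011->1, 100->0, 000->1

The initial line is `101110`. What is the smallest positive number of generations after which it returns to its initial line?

101000
101011
001010
111010
100010
101110

6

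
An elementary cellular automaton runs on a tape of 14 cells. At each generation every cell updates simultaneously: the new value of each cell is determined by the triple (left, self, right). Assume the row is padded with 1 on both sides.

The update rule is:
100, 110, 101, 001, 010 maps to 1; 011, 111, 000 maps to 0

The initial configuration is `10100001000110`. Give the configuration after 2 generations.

11110011101011
00011100111100

00011100111100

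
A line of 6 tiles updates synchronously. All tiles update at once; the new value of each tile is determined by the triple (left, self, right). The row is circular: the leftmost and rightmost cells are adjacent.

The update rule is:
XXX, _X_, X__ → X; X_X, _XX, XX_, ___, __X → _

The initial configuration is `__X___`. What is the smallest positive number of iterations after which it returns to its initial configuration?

__XX__
____X_
____XX
X_____
XX____
__X___

6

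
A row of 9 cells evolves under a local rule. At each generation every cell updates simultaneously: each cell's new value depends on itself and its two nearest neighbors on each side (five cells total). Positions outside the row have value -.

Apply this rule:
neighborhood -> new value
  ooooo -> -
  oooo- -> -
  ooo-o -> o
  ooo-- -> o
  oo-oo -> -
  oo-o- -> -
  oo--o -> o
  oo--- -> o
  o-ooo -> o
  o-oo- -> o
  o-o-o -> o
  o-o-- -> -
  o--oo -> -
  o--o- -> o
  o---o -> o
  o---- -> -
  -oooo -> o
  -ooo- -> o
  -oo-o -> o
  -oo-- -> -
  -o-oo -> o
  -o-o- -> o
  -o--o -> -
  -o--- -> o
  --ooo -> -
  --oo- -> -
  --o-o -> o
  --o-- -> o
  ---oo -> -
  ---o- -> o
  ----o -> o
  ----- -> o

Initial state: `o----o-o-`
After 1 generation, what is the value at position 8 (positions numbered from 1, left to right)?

-

oo-oooo-o
position 8 holds -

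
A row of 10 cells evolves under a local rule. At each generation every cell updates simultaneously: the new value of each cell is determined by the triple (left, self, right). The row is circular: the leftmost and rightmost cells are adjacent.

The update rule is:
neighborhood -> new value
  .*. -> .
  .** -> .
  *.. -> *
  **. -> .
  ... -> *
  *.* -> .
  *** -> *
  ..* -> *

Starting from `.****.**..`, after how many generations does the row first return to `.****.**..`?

30

*.**....**
....****.*
****.**...
.**....***
...****.*.
***.**...*
**....***.
..****.*..
**.**...**
*....***.*
.****.*...
*.**...***
....***.**
****.*....
.**...****
...***.**.
***.*....*
**...****.
..***.**..
**.*....**
*...****.*
.***.**...
*.*....***
...****.**
***.**....
.*....****
..****.**.
**.**....*
*....****.
.****.**..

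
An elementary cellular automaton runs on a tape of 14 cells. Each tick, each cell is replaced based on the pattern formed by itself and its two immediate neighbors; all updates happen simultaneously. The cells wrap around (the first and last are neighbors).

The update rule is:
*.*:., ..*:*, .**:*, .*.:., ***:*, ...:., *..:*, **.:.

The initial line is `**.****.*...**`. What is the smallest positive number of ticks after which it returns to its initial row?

28

*..***...*.***
.****.*.*..***
.***.....****.
***.*...****.*
**...*.****..*
*.*.*..***.***
.....****..***
*...****.****.
.*.****..***..
*..***.****.*.
.****..***....
****.****.*...
***..***...*.*
**.****.*.*..*
*..***.....***
.****.*...****
.***...*.****.
***.*.*..***.*
**.....****..*
*.*...****.***
...*.****..***
*.*..***.****.
...****..***..
..****.****.*.
.****..***...*
.***.****.*.*.
***..***.....*
**.****.*...**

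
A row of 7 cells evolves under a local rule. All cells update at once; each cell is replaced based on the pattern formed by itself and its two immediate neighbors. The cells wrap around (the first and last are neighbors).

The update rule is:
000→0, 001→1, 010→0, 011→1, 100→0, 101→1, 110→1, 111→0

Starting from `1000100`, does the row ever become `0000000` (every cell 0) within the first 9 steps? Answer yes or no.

no

0001001
0010010
0100100
1001000
0010001
0100010
1000100  (repeats step 0; period 7)
step 9: 0010010
step 9 is 0010010, still not uniform 0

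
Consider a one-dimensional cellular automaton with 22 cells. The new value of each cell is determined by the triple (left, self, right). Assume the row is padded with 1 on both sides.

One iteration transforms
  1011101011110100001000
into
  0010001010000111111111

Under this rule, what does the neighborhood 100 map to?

1

At position 14 the neighborhood is 100; the next row has 1 there.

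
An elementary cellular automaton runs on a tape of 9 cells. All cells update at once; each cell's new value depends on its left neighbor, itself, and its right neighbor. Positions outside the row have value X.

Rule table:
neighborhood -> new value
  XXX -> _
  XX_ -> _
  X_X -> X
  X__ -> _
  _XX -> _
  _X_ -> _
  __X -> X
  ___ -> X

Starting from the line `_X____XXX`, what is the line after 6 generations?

X__XXX___
__X____XX
_X__XXX__
X__X____X
__X__XXX_
_X__X___X

_X__X___X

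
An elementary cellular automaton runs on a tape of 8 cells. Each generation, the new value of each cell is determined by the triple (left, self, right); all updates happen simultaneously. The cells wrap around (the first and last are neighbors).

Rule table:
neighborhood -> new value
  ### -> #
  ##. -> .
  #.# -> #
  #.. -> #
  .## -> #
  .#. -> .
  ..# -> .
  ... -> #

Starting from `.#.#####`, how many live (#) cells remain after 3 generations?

6

generation 1: #.#####.
generation 2: .#####.#
generation 3: #####.#.
count of #: 6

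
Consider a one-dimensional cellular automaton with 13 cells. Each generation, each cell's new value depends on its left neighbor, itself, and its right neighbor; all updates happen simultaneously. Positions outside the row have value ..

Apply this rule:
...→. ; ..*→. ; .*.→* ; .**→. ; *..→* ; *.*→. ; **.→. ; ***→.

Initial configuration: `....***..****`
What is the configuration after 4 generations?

.......*.....
.......**....
.........*...
.........**..

.........**..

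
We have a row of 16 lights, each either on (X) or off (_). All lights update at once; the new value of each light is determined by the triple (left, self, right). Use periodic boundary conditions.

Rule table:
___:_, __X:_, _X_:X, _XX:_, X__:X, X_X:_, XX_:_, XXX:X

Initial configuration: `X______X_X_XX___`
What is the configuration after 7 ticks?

___X__XX___X___X

tick 1: XX_____X_X___X__
tick 2: __X____X_XX__XX_
tick 3: __XX___X___X___X
tick 4: X___X__XX__XX__X
tick 5: _X__XX___X___X__
tick 6: _XX___X__XX__XX_
tick 7: ___X__XX___X___X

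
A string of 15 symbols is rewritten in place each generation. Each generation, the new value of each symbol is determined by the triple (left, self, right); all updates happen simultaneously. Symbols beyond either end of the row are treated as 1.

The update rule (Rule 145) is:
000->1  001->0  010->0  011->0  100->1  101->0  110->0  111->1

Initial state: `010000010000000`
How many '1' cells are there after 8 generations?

001111001111110
100110100111100
010000010011010
001111001000000
100110100111110
010000010011100
001111001001010
100110100100000
count of 1: 5

5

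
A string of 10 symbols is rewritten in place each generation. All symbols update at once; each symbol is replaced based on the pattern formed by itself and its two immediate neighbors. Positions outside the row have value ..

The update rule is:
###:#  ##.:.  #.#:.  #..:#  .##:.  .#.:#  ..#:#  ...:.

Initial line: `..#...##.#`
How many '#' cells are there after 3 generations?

4

.###.#...#
#.#..##.##
#.###.....
count of #: 4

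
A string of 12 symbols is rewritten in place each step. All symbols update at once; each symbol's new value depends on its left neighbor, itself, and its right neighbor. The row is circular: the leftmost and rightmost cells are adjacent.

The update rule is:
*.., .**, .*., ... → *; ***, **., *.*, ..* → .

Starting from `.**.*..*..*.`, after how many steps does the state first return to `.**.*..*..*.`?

.*..**.**.**
.**.*..*..*.

2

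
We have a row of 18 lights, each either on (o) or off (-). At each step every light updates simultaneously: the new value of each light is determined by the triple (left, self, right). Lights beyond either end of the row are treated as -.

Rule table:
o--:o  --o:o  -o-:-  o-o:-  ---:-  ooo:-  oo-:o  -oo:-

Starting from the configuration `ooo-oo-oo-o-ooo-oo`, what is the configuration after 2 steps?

--o--o--o-----o--o
-o-oo-oo-o---o-oo-

-o-oo-oo-o---o-oo-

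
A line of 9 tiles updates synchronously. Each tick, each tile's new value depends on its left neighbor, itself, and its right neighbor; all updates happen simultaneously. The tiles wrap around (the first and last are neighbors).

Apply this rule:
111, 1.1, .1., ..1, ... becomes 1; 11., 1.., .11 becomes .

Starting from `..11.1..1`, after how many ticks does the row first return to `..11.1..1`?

.1..11.11
11.1..1..
..11.11.1
.1..1..11
11.11.1..
..1..11.1
.11.1..11
1..11.1..
1.1..11.1
.11.1..1.
1..11.11.
1.1..1..1
.11.11.1.
1..1..11.
1.11.1..1
.1..11.1.
11.1..11.
..11.1..1

18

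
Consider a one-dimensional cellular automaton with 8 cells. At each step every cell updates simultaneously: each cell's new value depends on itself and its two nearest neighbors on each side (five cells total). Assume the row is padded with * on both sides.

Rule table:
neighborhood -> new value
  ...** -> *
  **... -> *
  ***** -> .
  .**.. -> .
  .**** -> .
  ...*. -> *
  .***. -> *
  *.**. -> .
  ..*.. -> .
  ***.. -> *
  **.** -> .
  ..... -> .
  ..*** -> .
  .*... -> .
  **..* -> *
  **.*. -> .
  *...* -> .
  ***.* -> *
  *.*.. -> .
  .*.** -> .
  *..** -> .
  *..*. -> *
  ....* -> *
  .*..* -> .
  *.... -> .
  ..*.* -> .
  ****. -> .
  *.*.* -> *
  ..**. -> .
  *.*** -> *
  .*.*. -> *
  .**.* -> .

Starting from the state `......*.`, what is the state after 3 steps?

.*...*..

*...**..
**.*..*.
.*...*..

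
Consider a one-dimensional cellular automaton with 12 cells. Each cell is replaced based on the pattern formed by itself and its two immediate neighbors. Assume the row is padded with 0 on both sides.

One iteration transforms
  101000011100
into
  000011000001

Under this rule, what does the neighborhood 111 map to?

0

At position 8 the neighborhood is 111; the next row has 0 there.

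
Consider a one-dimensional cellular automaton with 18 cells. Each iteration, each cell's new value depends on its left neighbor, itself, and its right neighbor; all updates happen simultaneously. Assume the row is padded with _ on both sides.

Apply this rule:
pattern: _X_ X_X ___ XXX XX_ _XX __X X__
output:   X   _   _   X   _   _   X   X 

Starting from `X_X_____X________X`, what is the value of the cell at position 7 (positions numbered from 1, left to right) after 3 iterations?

X

X_XX___XXX______XX
X___X_X_X_X____X__
XX_XX_X_X_XX__XXX_
position 7 holds X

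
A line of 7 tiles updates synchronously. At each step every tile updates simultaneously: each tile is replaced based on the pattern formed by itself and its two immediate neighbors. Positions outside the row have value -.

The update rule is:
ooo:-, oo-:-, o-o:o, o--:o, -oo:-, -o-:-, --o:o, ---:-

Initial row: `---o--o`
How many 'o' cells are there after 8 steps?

--o-oo-
-o-o--o
o-o-oo-
-o-o--o  (repeats step 2; period 2)
step 8: -o-o--o
count of o: 3

3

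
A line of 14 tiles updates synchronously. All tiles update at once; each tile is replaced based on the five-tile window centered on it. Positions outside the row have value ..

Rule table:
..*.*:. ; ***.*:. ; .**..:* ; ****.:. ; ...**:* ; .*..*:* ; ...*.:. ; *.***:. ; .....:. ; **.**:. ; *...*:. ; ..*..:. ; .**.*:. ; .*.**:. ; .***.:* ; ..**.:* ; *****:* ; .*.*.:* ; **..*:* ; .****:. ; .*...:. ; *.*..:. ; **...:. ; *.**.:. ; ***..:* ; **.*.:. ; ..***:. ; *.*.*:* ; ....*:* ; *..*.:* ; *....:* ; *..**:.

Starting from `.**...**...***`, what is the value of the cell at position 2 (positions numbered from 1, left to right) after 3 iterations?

***..***..*.**
.***..****...*
*.***....*....
position 2 holds .

.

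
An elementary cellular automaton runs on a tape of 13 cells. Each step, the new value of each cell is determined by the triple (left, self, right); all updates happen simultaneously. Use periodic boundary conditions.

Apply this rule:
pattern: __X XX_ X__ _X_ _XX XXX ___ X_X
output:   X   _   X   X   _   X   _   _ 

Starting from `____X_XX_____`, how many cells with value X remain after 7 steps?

___XX___X____
__X__X_XXX___
_XXXXX__X_X__
X_XXX_XXX_XX_
X__X___X_____
XXXXX_XXX___X
XXXX___X_X_X_
count of X: 7

7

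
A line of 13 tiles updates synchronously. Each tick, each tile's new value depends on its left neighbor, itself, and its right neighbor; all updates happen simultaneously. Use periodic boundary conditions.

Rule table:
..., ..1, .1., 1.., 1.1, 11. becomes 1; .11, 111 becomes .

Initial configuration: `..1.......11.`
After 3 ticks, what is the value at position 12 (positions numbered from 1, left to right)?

1

tick 1: 1111111111.11
tick 2: .........11..
tick 3: 111111111.111
position 12 holds 1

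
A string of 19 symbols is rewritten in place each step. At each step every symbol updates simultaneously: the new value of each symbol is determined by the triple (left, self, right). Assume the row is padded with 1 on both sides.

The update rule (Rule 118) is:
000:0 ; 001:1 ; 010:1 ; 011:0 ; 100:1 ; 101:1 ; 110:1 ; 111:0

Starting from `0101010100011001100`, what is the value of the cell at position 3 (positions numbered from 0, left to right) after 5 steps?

0

step 1: 1111111110101110111
step 2: 0000000011110011000
step 3: 1000000100011101101
step 4: 1100001110100110110
step 5: 0110010011111011011
position 3 holds 0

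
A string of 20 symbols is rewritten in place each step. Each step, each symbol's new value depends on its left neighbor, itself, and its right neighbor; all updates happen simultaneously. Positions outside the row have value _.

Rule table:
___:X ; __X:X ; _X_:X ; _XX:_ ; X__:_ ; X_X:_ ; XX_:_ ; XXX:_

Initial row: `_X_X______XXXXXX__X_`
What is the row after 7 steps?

XXXXXXXXXXXXX_______

step 1: XX_X_XXXXX_______XX_
step 2: ___X_______XXXXXX___
step 3: XXXX_XXXXXX_______XX
step 4: ____________XXXXXX__
step 5: XXXXXXXXXXXX_______X
step 6: _____________XXXXXXX
step 7: XXXXXXXXXXXXX_______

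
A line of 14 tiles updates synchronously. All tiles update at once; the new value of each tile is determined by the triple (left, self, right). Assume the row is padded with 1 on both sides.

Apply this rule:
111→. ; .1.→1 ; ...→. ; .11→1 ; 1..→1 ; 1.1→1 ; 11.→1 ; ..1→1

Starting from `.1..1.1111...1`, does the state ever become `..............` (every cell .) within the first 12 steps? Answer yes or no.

no

1111111..11.11
......1111111.
1....11.....11
11..1111...11.
.1111..11.1111
11..1111111...
.1111.....11.1
11..11...11111
.111111.11....
11....11111..1
.11..11...1111
11111111.11...
step 12 is 11111111.11..., still not uniform .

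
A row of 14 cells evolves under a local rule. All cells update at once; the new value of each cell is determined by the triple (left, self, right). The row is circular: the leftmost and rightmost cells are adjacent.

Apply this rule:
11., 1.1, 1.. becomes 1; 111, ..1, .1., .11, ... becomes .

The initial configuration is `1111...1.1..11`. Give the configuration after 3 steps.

...11...1.1...
....11...1.1..
.....11...1.1.

.....11...1.1.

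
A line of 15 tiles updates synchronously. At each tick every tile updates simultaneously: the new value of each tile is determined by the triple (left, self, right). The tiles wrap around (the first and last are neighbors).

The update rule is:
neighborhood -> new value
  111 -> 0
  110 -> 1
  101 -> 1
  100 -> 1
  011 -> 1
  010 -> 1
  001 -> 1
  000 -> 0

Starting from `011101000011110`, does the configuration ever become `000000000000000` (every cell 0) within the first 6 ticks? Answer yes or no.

no

tick 1: 110111100110011
tick 2: 011100111111110
tick 3: 110111100000011
tick 4: 011100110000110
tick 5: 110111111001111
tick 6: 011100001111000
tick 6 is 011100001111000, still not uniform 0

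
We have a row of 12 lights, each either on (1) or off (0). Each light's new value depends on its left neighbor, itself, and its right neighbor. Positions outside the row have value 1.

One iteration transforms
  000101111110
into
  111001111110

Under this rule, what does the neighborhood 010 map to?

At position 3 the neighborhood is 010; the next row has 0 there.

0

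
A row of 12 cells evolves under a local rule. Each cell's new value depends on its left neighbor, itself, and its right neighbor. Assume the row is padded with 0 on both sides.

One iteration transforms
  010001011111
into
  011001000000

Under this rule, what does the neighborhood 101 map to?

At position 6 the neighborhood is 101; the next row has 0 there.

0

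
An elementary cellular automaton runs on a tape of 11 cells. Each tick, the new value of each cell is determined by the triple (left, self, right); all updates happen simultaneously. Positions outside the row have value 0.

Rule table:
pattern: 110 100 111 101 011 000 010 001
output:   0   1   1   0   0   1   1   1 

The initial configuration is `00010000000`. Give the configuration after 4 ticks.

10011111001

11111111111
01111111110
10111111101
10011111001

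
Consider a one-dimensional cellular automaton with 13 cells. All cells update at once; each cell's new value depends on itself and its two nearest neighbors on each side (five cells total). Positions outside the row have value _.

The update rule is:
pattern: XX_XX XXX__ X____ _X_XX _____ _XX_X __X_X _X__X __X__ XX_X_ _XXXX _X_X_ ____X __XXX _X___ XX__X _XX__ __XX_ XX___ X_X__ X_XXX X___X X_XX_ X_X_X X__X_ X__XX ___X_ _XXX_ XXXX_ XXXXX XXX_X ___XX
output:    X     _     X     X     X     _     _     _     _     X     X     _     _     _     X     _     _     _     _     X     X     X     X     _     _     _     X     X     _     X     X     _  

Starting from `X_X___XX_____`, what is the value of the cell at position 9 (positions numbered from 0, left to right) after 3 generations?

X

__XXX____XXXX
___X__X___X__
X_X____XXX_XX
position 9 holds X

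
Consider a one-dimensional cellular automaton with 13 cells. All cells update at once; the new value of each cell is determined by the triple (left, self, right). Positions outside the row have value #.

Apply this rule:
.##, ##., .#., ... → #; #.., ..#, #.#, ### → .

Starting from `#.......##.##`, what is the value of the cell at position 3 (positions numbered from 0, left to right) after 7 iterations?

.

iteration 1: #.#####.##.#.
iteration 2: #.#...#.##.#.
iteration 3: #.#.#.#.##.#.
iteration 4: #.#.#.#.##.#.  (fixed point — unchanged through iteration 7)
position 3 holds .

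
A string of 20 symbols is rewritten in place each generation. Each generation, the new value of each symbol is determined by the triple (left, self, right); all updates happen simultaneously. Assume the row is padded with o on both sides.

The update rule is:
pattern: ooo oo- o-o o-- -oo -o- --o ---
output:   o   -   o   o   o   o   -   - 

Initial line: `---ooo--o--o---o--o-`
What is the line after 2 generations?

-o-o-oooo-oo-o-o-ooo

generation 1: o--oo-o-oo-oo--oo-oo
generation 2: -o-o-oooo-oo-o-o-ooo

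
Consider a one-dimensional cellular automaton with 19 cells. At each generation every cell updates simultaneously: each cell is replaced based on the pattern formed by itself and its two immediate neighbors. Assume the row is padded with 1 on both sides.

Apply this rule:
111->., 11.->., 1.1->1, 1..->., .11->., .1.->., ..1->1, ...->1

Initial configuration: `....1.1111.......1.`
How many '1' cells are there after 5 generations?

.111.1.....111111.1
1...1..1111......1.
..11..1.....11111.1
.1...1..1111.....1.
1..11..1.....1111.1
count of 1: 9

9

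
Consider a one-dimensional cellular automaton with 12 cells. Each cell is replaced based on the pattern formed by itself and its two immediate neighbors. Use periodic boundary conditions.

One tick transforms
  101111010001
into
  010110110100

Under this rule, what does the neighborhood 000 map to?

At position 9 the neighborhood is 000; the next row has 1 there.

1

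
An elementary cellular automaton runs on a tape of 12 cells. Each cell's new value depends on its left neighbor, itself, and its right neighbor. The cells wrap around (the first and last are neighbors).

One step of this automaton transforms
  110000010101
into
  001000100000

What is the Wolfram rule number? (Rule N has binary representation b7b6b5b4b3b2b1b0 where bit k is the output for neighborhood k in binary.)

18

position 0: 111 → 0  (bit 7 = 0)
position 1: 110 → 0  (bit 6 = 0)
position 8: 101 → 0  (bit 5 = 0)
position 2: 100 → 1  (bit 4 = 1)
position 11: 011 → 0  (bit 3 = 0)
position 7: 010 → 0  (bit 2 = 0)
position 6: 001 → 1  (bit 1 = 1)
position 3: 000 → 0  (bit 0 = 0)
bits b7..b0 = 00010010 = 18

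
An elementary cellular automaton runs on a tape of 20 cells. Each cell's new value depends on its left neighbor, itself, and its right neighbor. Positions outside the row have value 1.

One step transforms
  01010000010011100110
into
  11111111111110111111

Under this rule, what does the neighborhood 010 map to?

At position 1 the neighborhood is 010; the next row has 1 there.

1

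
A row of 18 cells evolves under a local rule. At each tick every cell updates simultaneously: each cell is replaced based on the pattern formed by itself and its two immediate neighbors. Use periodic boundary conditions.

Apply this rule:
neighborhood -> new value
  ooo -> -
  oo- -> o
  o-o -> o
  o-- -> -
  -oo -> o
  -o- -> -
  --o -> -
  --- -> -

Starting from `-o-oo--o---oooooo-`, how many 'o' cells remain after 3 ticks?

1

--ooo------o----o-
--o-o-------------
---o--------------
count of o: 1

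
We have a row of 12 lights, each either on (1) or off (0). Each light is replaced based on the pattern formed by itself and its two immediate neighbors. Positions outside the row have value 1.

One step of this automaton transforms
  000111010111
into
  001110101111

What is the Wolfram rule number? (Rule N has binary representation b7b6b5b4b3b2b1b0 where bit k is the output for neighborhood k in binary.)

170

position 4: 111 → 1  (bit 7 = 1)
position 5: 110 → 0  (bit 6 = 0)
position 6: 101 → 1  (bit 5 = 1)
position 0: 100 → 0  (bit 4 = 0)
position 3: 011 → 1  (bit 3 = 1)
position 7: 010 → 0  (bit 2 = 0)
position 2: 001 → 1  (bit 1 = 1)
position 1: 000 → 0  (bit 0 = 0)
bits b7..b0 = 10101010 = 170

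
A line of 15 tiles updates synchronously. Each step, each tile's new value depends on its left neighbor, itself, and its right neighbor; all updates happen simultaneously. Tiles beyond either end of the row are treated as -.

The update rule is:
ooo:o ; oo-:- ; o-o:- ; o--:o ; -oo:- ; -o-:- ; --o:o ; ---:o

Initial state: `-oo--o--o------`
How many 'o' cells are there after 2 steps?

o--oo-oo-oooooo
-oo-------oooo-
count of o: 6

6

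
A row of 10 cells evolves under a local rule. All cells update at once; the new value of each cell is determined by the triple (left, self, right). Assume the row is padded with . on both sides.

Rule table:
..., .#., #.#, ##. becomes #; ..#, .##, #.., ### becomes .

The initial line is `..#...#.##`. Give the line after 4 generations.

#.#.#.##.#
######.###
.....##..#
####..#..#

####..#..#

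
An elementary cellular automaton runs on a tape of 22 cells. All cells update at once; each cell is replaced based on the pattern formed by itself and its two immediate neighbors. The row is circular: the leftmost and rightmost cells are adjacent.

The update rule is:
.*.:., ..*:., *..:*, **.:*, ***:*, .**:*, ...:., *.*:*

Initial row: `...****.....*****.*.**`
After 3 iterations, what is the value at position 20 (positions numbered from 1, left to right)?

*

iteration 1: *..*****....******.***
iteration 2: **.******...**********
iteration 3: **********..**********
position 20 holds *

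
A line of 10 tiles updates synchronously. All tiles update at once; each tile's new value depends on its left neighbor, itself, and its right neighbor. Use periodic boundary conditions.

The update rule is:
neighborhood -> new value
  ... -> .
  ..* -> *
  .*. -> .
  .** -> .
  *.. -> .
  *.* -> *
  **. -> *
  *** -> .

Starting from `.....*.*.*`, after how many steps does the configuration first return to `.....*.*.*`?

step 1: ....*.*.*.
step 2: ...*.*.*..
step 3: ..*.*.*...
step 4: .*.*.*....
step 5: *.*.*.....
step 6: .*.*.....*
step 7: *.*.....*.
step 8: .*.....*.*
step 9: *.....*.*.
step 10: .....*.*.*

10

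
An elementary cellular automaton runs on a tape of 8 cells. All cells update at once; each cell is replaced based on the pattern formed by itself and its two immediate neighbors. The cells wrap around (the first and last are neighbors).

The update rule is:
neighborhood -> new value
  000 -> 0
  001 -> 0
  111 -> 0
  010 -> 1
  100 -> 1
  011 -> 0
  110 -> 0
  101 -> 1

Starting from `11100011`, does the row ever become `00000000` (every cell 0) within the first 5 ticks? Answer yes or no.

no

00010000
00011000
00000100
00000110
00000001
tick 5 is 00000001, still not uniform 0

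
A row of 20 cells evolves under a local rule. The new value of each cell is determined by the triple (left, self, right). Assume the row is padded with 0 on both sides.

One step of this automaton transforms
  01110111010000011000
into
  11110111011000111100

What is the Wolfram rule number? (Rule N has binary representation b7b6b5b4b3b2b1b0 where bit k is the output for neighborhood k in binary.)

position 2: 111 → 1  (bit 7 = 1)
position 3: 110 → 1  (bit 6 = 1)
position 4: 101 → 0  (bit 5 = 0)
position 10: 100 → 1  (bit 4 = 1)
position 1: 011 → 1  (bit 3 = 1)
position 9: 010 → 1  (bit 2 = 1)
position 0: 001 → 1  (bit 1 = 1)
position 11: 000 → 0  (bit 0 = 0)
bits b7..b0 = 11011110 = 222

222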